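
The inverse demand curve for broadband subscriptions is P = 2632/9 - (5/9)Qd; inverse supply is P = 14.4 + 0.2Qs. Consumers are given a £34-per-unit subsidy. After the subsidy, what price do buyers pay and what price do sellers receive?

Buyers pay £63; sellers receive £97

Pre-subsidy: 2632/9 - (5/9)Q = 14.4 + 0.2Q gives Q* = 368 and P* = 88.
With the rebate, buyers effectively pay Pb = Ps − 34, where Ps is the price sellers receive.
On the curves, Pb = 2632/9 - (5/9)Q and Ps = 14.4 + 0.2Q; the wedge Ps − Pb = 34 gives 14.4 + 0.2Q − (2632/9 - (5/9)Q) = 34, so Q' = 413.
Then Pb = 2632/9 − (5/9)·413 = 63 and Ps = 14.4 + 0.2·413 = 97.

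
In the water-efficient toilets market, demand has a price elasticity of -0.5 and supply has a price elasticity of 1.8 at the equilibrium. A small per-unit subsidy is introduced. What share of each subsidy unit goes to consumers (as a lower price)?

Consumer share = 18/23

For a small subsidy around the equilibrium, the benefit split depends on the relative slopes, which at a point are proportional to the elasticities.
Buyer share = εs/(εs + |εd|) = 1.8/(1.8 + 0.5) = 18/23; seller share = |εd|/(εs + |εd|) = 5/23.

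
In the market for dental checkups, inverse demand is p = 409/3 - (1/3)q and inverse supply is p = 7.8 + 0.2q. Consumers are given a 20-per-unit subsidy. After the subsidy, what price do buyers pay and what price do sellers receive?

Pre-subsidy: 409/3 - (1/3)q = 7.8 + 0.2q gives q* = 241 and p* = 56.
With the rebate, buyers effectively pay pb = ps − 20, where ps is the price sellers receive.
On the curves, pb = 409/3 - (1/3)q and ps = 7.8 + 0.2q; the wedge ps − pb = 20 gives 7.8 + 0.2q − (409/3 - (1/3)q) = 20, so q' = 278.5.
Then pb = 409/3 − (1/3)·278.5 = 43.5 and ps = 7.8 + 0.2·278.5 = 63.5.

Buyers pay 43.5; sellers receive 63.5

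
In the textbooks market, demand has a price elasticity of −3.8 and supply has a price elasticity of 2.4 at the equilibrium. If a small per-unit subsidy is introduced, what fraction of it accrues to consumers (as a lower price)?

Consumer share = 12/31

For a small subsidy around the equilibrium, the benefit split depends on the relative slopes, which at a point are proportional to the elasticities.
Buyer share = εs/(εs + |εd|) = 2.4/(2.4 + 3.8) = 12/31; seller share = |εd|/(εs + |εd|) = 19/31.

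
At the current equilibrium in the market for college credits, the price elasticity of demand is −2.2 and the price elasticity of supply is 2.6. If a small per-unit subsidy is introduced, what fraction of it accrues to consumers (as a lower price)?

For a small subsidy around the equilibrium, the benefit split depends on the relative slopes, which at a point are proportional to the elasticities.
Buyer share = εs/(εs + |εd|) = 2.6/(2.6 + 2.2) = 13/24; seller share = |εd|/(εs + |εd|) = 11/24.

Consumer share = 13/24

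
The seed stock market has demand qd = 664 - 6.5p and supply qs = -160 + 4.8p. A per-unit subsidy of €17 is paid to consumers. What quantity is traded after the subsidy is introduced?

q' = 26776/113

Pre-subsidy: 664 - 6.5p = -160 + 4.8p gives p* = 8240/113, q* = 21472/113.
With the rebate, buyers effectively pay pb = ps − 17, where ps is the price sellers receive.
Demand in terms of ps becomes qd = 664 − 6.5(ps − 17) = 774.5 - 6.5ps. Setting this equal to supply: 774.5 - 6.5ps = -160 + 4.8ps, so ps = 9345/113.
Buyers pay pb = 9345/113 − 17 = 7424/113; q' = -160 + 4.8·(9345/113) = 26776/113.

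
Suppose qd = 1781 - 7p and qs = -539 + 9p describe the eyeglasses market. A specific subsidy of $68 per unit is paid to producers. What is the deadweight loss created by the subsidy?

Pre-subsidy: 1781 - 7p = -539 + 9p gives p* = 145, q* = 766.
With the subsidy, sellers receive ps = pb + 68 for each unit, where pb is the price buyers pay.
Supply in terms of pb becomes qs = -539 + 9(pb + 68) = 73 + 9pb. Setting this equal to demand: 1781 - 7pb = 73 + 9pb, so pb = 106.75.
Sellers receive ps = 106.75 + 68 = 174.75; q' = 1781 − 7·106.75 = 1033.75.
The subsidy expands output by 1033.75 − 766 = 267.75 past the efficient level; on those units the gap between marginal cost and willingness to pay runs from 0 up to 68.
DWL = ½ × 68 × 267.75 = 9103.5.

Deadweight loss = $9103.5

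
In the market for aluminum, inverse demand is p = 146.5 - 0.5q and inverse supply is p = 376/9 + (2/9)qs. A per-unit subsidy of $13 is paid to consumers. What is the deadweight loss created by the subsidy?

Pre-subsidy: 146.5 - 0.5q = 376/9 + (2/9)q gives q* = 145 and p* = 74.
With the rebate, buyers effectively pay pb = ps − 13, where ps is the price sellers receive.
On the curves, pb = 146.5 - 0.5q and ps = 376/9 + (2/9)q; the wedge ps − pb = 13 gives 376/9 + (2/9)q − (146.5 - 0.5q) = 13, so q' = 163.
Then pb = 146.5 − 0.5·163 = 65 and ps = 376/9 + (2/9)·163 = 78.
The subsidy expands output by 163 − 145 = 18 past the efficient level; on those units the gap between marginal cost and willingness to pay runs from 0 up to 13.
DWL = ½ × 13 × 18 = 117.

Deadweight loss = $117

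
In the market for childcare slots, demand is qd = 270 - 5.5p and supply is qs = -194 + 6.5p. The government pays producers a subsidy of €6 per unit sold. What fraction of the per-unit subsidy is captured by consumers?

Consumer share = 13/24

Pre-subsidy: 270 - 5.5p = -194 + 6.5p gives p* = 116/3, q* = 172/3.
With the subsidy, sellers receive ps = pb + 6 for each unit, where pb is the price buyers pay.
Supply in terms of pb becomes qs = -194 + 6.5(pb + 6) = -155 + 6.5pb. Setting this equal to demand: 270 - 5.5pb = -155 + 6.5pb, so pb = 425/12.
Sellers receive ps = 425/12 + 6 = 497/12; q' = 270 − 5.5·(425/12) = 1805/24.
Buyers' price falls by p* − pb = 116/3 − 425/12 = 3.25; sellers' price rises by ps − p* = 497/12 − 116/3 = 2.75.
So consumers capture 3.25/6 = 13/24 of each unit of subsidy.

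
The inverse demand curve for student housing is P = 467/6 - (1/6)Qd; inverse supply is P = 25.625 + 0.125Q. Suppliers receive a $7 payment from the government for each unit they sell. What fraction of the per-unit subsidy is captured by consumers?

Pre-subsidy: 467/6 - (1/6)Q = 25.625 + 0.125Q gives Q* = 179 and P* = 48.
With the subsidy, sellers receive Ps = Pb + 7 for each unit, where Pb is the price buyers pay.
On the curves, Pb = 467/6 - (1/6)Q and Ps = 25.625 + 0.125Q; the wedge Ps − Pb = 7 gives 25.625 + 0.125Q − (467/6 - (1/6)Q) = 7, so Q' = 203.
Then Pb = 467/6 − (1/6)·203 = 44 and Ps = 25.625 + 0.125·203 = 51.
Buyers' price falls by P* − Pb = 48 − 44 = 4; sellers' price rises by Ps − P* = 51 − 48 = 3.
So consumers capture 4/7 = 4/7 of each unit of subsidy.

Consumer share = 4/7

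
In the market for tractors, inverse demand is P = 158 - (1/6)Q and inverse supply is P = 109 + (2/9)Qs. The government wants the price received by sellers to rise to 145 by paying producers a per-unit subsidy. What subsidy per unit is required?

At a seller price of 145, quantity supplied is -490.5 + 4.5·145 = 162.
Buyers absorb 162 only when they pay Pb = 158 − (1/6)·162 = 131.
s = Ps − Pb = 145 − 131 = 14.

Required subsidy s = 14 per unit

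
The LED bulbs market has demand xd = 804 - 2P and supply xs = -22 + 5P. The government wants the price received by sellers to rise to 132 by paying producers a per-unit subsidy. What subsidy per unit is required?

Required subsidy s = 49 per unit

At a seller price of 132, quantity supplied is -22 + 5·132 = 638.
Buyers absorb 638 only when they pay Pb with 804 − 2·Pb = 638, i.e. Pb = 83.
s = Ps − Pb = 132 − 83 = 49.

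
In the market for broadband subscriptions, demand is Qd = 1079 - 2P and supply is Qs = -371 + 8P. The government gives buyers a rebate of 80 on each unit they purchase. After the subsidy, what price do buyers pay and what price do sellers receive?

Buyers pay 81; sellers receive 161

Pre-subsidy: 1079 - 2P = -371 + 8P gives P* = 145, Q* = 789.
With the rebate, buyers effectively pay Pb = Ps − 80, where Ps is the price sellers receive.
Demand in terms of Ps becomes Qd = 1079 − 2(Ps − 80) = 1239 - 2Ps. Setting this equal to supply: 1239 - 2Ps = -371 + 8Ps, so Ps = 161.
Buyers pay Pb = 161 − 80 = 81; Q' = -371 + 8·161 = 917.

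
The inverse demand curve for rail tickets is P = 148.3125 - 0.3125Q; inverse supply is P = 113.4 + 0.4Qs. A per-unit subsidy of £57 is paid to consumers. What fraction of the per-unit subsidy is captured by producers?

Producer share = 32/57

Pre-subsidy: 148.3125 - 0.3125Q = 113.4 + 0.4Q gives Q* = 49 and P* = 133.
With the rebate, buyers effectively pay Pb = Ps − 57, where Ps is the price sellers receive.
On the curves, Pb = 148.3125 - 0.3125Q and Ps = 113.4 + 0.4Q; the wedge Ps − Pb = 57 gives 113.4 + 0.4Q − (148.3125 - 0.3125Q) = 57, so Q' = 129.
Then Pb = 148.3125 − 0.3125·129 = 108 and Ps = 113.4 + 0.4·129 = 165.
Buyers' price falls by P* − Pb = 133 − 108 = 25; sellers' price rises by Ps − P* = 165 − 133 = 32.
So producers capture 32/57 = 32/57 of each unit of subsidy.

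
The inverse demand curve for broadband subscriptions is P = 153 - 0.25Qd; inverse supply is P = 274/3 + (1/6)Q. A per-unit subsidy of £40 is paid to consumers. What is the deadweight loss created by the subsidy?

Deadweight loss = £1920

Pre-subsidy: 153 - 0.25Q = 274/3 + (1/6)Q gives Q* = 148 and P* = 116.
With the rebate, buyers effectively pay Pb = Ps − 40, where Ps is the price sellers receive.
On the curves, Pb = 153 - 0.25Q and Ps = 274/3 + (1/6)Q; the wedge Ps − Pb = 40 gives 274/3 + (1/6)Q − (153 - 0.25Q) = 40, so Q' = 244.
Then Pb = 153 − 0.25·244 = 92 and Ps = 274/3 + (1/6)·244 = 132.
The subsidy expands output by 244 − 148 = 96 past the efficient level; on those units the gap between marginal cost and willingness to pay runs from 0 up to 40.
DWL = ½ × 40 × 96 = 1920.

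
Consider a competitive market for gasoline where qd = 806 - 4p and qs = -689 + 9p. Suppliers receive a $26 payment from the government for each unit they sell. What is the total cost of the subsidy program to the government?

Government cost = $10868

Pre-subsidy: 806 - 4p = -689 + 9p gives p* = 115, q* = 346.
With the subsidy, sellers receive ps = pb + 26 for each unit, where pb is the price buyers pay.
Supply in terms of pb becomes qs = -689 + 9(pb + 26) = -455 + 9pb. Setting this equal to demand: 806 - 4pb = -455 + 9pb, so pb = 97.
Sellers receive ps = 97 + 26 = 123; q' = 806 − 4·97 = 418.
Government outlay = subsidy × quantity = 26 × 418 = 10868.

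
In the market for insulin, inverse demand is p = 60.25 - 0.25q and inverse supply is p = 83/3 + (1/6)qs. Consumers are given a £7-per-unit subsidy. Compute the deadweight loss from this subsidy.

Deadweight loss = £58.8

Pre-subsidy: 60.25 - 0.25q = 83/3 + (1/6)q gives q* = 78.2 and p* = 40.7.
With the rebate, buyers effectively pay pb = ps − 7, where ps is the price sellers receive.
On the curves, pb = 60.25 - 0.25q and ps = 83/3 + (1/6)q; the wedge ps − pb = 7 gives 83/3 + (1/6)q − (60.25 - 0.25q) = 7, so q' = 95.
Then pb = 60.25 − 0.25·95 = 36.5 and ps = 83/3 + (1/6)·95 = 43.5.
The subsidy expands output by 95 − 78.2 = 16.8 past the efficient level; on those units the gap between marginal cost and willingness to pay runs from 0 up to 7.
DWL = ½ × 7 × 16.8 = 58.8.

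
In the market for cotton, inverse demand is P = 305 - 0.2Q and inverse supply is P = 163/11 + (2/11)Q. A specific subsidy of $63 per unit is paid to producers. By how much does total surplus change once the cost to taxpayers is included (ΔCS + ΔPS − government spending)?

Net change in total surplus = -$5197.5

Pre-subsidy: 305 - 0.2Q = 163/11 + (2/11)Q gives Q* = 760 and P* = 153.
With the subsidy, sellers receive Ps = Pb + 63 for each unit, where Pb is the price buyers pay.
On the curves, Pb = 305 - 0.2Q and Ps = 163/11 + (2/11)Q; the wedge Ps − Pb = 63 gives 163/11 + (2/11)Q − (305 - 0.2Q) = 63, so Q' = 925.
Then Pb = 305 − 0.2·925 = 120 and Ps = 163/11 + (2/11)·925 = 183.
ΔCS = ½(760 + 925)(153 − 120) = 27802.5; ΔPS = ½(760 + 925)(183 − 153) = 25275.
Government spending = 63 × 925 = 58275.
Net change = 27802.5 + 25275 − 58275 = -5197.5. The loss equals the DWL triangle ½·63·165.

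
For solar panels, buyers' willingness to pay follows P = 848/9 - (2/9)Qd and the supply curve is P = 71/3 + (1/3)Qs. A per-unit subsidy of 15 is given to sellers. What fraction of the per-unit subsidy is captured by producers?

Producer share = 0.6

Pre-subsidy: 848/9 - (2/9)Q = 71/3 + (1/3)Q gives Q* = 127 and P* = 66.
With the subsidy, sellers receive Ps = Pb + 15 for each unit, where Pb is the price buyers pay.
On the curves, Pb = 848/9 - (2/9)Q and Ps = 71/3 + (1/3)Q; the wedge Ps − Pb = 15 gives 71/3 + (1/3)Q − (848/9 - (2/9)Q) = 15, so Q' = 154.
Then Pb = 848/9 − (2/9)·154 = 60 and Ps = 71/3 + (1/3)·154 = 75.
Buyers' price falls by P* − Pb = 66 − 60 = 6; sellers' price rises by Ps − P* = 75 − 66 = 9.
So producers capture 9/15 = 0.6 of each unit of subsidy.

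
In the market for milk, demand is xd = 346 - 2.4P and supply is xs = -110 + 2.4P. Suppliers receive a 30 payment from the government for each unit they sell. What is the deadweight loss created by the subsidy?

Deadweight loss = 540

Pre-subsidy: 346 - 2.4P = -110 + 2.4P gives P* = 95, x* = 118.
With the subsidy, sellers receive Ps = Pb + 30 for each unit, where Pb is the price buyers pay.
Supply in terms of Pb becomes xs = -110 + 2.4(Pb + 30) = -38 + 2.4Pb. Setting this equal to demand: 346 - 2.4Pb = -38 + 2.4Pb, so Pb = 80.
Sellers receive Ps = 80 + 30 = 110; x' = 346 − 2.4·80 = 154.
The subsidy expands output by 154 − 118 = 36 past the efficient level; on those units the gap between marginal cost and willingness to pay runs from 0 up to 30.
DWL = ½ × 30 × 36 = 540.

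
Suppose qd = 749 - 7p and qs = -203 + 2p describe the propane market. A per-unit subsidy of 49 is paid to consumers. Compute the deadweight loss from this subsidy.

Pre-subsidy: 749 - 7p = -203 + 2p gives p* = 952/9, q* = 77/9.
With the rebate, buyers effectively pay pb = ps − 49, where ps is the price sellers receive.
Demand in terms of ps becomes qd = 749 − 7(ps − 49) = 1092 - 7ps. Setting this equal to supply: 1092 - 7ps = -203 + 2ps, so ps = 1295/9.
Buyers pay pb = 1295/9 − 49 = 854/9; q' = -203 + 2·(1295/9) = 763/9.
The subsidy expands output by 763/9 − 77/9 = 686/9 past the efficient level; on those units the gap between marginal cost and willingness to pay runs from 0 up to 49.
DWL = ½ × 49 × 686/9 = 16807/9.

Deadweight loss = 16807/9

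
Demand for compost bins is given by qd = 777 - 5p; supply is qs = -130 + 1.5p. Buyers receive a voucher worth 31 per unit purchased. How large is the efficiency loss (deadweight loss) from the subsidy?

Deadweight loss = 14415/26

Pre-subsidy: 777 - 5p = -130 + 1.5p gives p* = 1814/13, q* = 1031/13.
With the rebate, buyers effectively pay pb = ps − 31, where ps is the price sellers receive.
Demand in terms of ps becomes qd = 777 − 5(ps − 31) = 932 - 5ps. Setting this equal to supply: 932 - 5ps = -130 + 1.5ps, so ps = 2124/13.
Buyers pay pb = 2124/13 − 31 = 1721/13; q' = -130 + 1.5·(2124/13) = 1496/13.
The subsidy expands output by 1496/13 − 1031/13 = 465/13 past the efficient level; on those units the gap between marginal cost and willingness to pay runs from 0 up to 31.
DWL = ½ × 31 × 465/13 = 14415/26.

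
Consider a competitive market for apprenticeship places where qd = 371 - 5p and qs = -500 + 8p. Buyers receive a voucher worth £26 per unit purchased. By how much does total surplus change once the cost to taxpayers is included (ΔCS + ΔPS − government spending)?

Pre-subsidy: 371 - 5p = -500 + 8p gives p* = 67, q* = 36.
With the rebate, buyers effectively pay pb = ps − 26, where ps is the price sellers receive.
Demand in terms of ps becomes qd = 371 − 5(ps − 26) = 501 - 5ps. Setting this equal to supply: 501 - 5ps = -500 + 8ps, so ps = 77.
Buyers pay pb = 77 − 26 = 51; q' = -500 + 8·77 = 116.
ΔCS = ½(36 + 116)(67 − 51) = 1216; ΔPS = ½(36 + 116)(77 − 67) = 760.
Government spending = 26 × 116 = 3016.
Net change = 1216 + 760 − 3016 = -1040. The loss equals the DWL triangle ½·26·80.

Net change in total surplus = -£1040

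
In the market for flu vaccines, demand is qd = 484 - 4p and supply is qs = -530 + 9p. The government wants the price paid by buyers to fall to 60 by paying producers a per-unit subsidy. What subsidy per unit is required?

Required subsidy s = 26 per unit

At a buyer price of 60, quantity demanded is 484 − 4·60 = 244.
Sellers supply 244 only when they receive ps with -530 + 9·ps = 244, i.e. ps = 86.
s = ps − pb = 86 − 60 = 26.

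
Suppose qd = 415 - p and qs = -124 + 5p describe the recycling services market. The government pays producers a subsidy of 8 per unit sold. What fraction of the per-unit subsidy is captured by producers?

Pre-subsidy: 415 - p = -124 + 5p gives p* = 539/6, q* = 1951/6.
With the subsidy, sellers receive ps = pb + 8 for each unit, where pb is the price buyers pay.
Supply in terms of pb becomes qs = -124 + 5(pb + 8) = -84 + 5pb. Setting this equal to demand: 415 - pb = -84 + 5pb, so pb = 499/6.
Sellers receive ps = 499/6 + 8 = 547/6; q' = 415 − 1·(499/6) = 1991/6.
Buyers' price falls by p* − pb = 539/6 − 499/6 = 20/3; sellers' price rises by ps − p* = 547/6 − 539/6 = 4/3.
So producers capture (4/3)/8 = 1/6 of each unit of subsidy.

Producer share = 1/6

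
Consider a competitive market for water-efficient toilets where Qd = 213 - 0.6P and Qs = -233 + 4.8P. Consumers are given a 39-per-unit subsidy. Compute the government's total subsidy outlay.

Pre-subsidy: 213 - 0.6P = -233 + 4.8P gives P* = 2230/27, Q* = 1471/9.
With the rebate, buyers effectively pay Pb = Ps − 39, where Ps is the price sellers receive.
Demand in terms of Ps becomes Qd = 213 − 0.6(Ps − 39) = 236.4 - 0.6Ps. Setting this equal to supply: 236.4 - 0.6Ps = -233 + 4.8Ps, so Ps = 2347/27.
Buyers pay Pb = 2347/27 − 39 = 1294/27; Q' = -233 + 4.8·(2347/27) = 8291/45.
Government outlay = subsidy × quantity = 39 × 8291/45 = 107783/15.

Government cost = 107783/15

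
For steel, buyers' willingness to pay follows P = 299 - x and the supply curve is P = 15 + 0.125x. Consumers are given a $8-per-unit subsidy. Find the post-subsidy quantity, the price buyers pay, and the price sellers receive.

Pre-subsidy: 299 - x = 15 + 0.125x gives x* = 2272/9 and P* = 419/9.
With the rebate, buyers effectively pay Pb = Ps − 8, where Ps is the price sellers receive.
On the curves, Pb = 299 - x and Ps = 15 + 0.125x; the wedge Ps − Pb = 8 gives 15 + 0.125x − (299 - x) = 8, so x' = 2336/9.
Then Pb = 299 − 1·(2336/9) = 355/9 and Ps = 15 + 0.125·(2336/9) = 427/9.

x' = 2336/9; buyers pay 355/9; sellers receive 427/9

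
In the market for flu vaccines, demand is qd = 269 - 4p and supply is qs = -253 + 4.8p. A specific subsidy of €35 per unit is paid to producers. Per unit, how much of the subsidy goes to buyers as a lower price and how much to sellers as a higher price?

Pre-subsidy: 269 - 4p = -253 + 4.8p gives p* = 1305/22, q* = 349/11.
With the subsidy, sellers receive ps = pb + 35 for each unit, where pb is the price buyers pay.
Supply in terms of pb becomes qs = -253 + 4.8(pb + 35) = -85 + 4.8pb. Setting this equal to demand: 269 - 4pb = -85 + 4.8pb, so pb = 885/22.
Sellers receive ps = 885/22 + 35 = 1655/22; q' = 269 − 4·(885/22) = 1189/11.
Buyers' price falls by p* − pb = 1305/22 − 885/22 = 210/11; sellers' price rises by ps − p* = 1655/22 − 1305/22 = 175/11.

Buyers gain 210/11 per unit; sellers gain 175/11 per unit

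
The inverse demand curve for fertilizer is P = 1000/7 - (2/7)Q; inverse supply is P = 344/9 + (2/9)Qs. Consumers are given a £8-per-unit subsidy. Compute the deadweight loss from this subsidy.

Pre-subsidy: 1000/7 - (2/7)Q = 344/9 + (2/9)Q gives Q* = 206 and P* = 84.
With the rebate, buyers effectively pay Pb = Ps − 8, where Ps is the price sellers receive.
On the curves, Pb = 1000/7 - (2/7)Q and Ps = 344/9 + (2/9)Q; the wedge Ps − Pb = 8 gives 344/9 + (2/9)Q − (1000/7 - (2/7)Q) = 8, so Q' = 221.75.
Then Pb = 1000/7 − (2/7)·221.75 = 79.5 and Ps = 344/9 + (2/9)·221.75 = 87.5.
The subsidy expands output by 221.75 − 206 = 15.75 past the efficient level; on those units the gap between marginal cost and willingness to pay runs from 0 up to 8.
DWL = ½ × 8 × 15.75 = 63.

Deadweight loss = £63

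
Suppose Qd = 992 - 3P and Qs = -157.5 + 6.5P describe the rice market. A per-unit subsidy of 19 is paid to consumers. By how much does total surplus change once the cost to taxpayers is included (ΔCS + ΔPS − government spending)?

Pre-subsidy: 992 - 3P = -157.5 + 6.5P gives P* = 121, Q* = 629.
With the rebate, buyers effectively pay Pb = Ps − 19, where Ps is the price sellers receive.
Demand in terms of Ps becomes Qd = 992 − 3(Ps − 19) = 1049 - 3Ps. Setting this equal to supply: 1049 - 3Ps = -157.5 + 6.5Ps, so Ps = 127.
Buyers pay Pb = 127 − 19 = 108; Q' = -157.5 + 6.5·127 = 668.
ΔCS = ½(629 + 668)(121 − 108) = 8430.5; ΔPS = ½(629 + 668)(127 − 121) = 3891.
Government spending = 19 × 668 = 12692.
Net change = 8430.5 + 3891 − 12692 = -370.5. The loss equals the DWL triangle ½·19·39.

Net change in total surplus = -370.5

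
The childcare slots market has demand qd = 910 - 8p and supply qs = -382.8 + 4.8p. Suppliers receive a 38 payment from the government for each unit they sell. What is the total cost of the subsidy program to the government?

Pre-subsidy: 910 - 8p = -382.8 + 4.8p gives p* = 101, q* = 102.
With the subsidy, sellers receive ps = pb + 38 for each unit, where pb is the price buyers pay.
Supply in terms of pb becomes qs = -382.8 + 4.8(pb + 38) = -200.4 + 4.8pb. Setting this equal to demand: 910 - 8pb = -200.4 + 4.8pb, so pb = 86.75.
Sellers receive ps = 86.75 + 38 = 124.75; q' = 910 − 8·86.75 = 216.
Government outlay = subsidy × quantity = 38 × 216 = 8208.

Government cost = 8208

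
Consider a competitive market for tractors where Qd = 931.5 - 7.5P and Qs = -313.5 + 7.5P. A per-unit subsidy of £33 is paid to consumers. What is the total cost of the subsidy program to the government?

Government cost = £14280.75

Pre-subsidy: 931.5 - 7.5P = -313.5 + 7.5P gives P* = 83, Q* = 309.
With the rebate, buyers effectively pay Pb = Ps − 33, where Ps is the price sellers receive.
Demand in terms of Ps becomes Qd = 931.5 − 7.5(Ps − 33) = 1179 - 7.5Ps. Setting this equal to supply: 1179 - 7.5Ps = -313.5 + 7.5Ps, so Ps = 99.5.
Buyers pay Pb = 99.5 − 33 = 66.5; Q' = -313.5 + 7.5·99.5 = 432.75.
Government outlay = subsidy × quantity = 33 × 432.75 = 14280.75.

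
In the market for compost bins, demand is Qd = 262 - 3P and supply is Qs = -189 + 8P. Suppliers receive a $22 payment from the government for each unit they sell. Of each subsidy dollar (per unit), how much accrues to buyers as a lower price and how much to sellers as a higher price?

Pre-subsidy: 262 - 3P = -189 + 8P gives P* = 41, Q* = 139.
With the subsidy, sellers receive Ps = Pb + 22 for each unit, where Pb is the price buyers pay.
Supply in terms of Pb becomes Qs = -189 + 8(Pb + 22) = -13 + 8Pb. Setting this equal to demand: 262 - 3Pb = -13 + 8Pb, so Pb = 25.
Sellers receive Ps = 25 + 22 = 47; Q' = 262 − 3·25 = 187.
Buyers' price falls by P* − Pb = 41 − 25 = 16; sellers' price rises by Ps − P* = 47 − 41 = 6.

Buyers gain $16 per unit; sellers gain $6 per unit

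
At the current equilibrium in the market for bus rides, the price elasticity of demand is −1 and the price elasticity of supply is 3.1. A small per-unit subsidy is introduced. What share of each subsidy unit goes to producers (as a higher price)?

Producer share = 10/41

For a small subsidy around the equilibrium, the benefit split depends on the relative slopes, which at a point are proportional to the elasticities.
Buyer share = εs/(εs + |εd|) = 3.1/(3.1 + 1) = 31/41; seller share = |εd|/(εs + |εd|) = 10/41.
So producers capture 10/41 of the subsidy.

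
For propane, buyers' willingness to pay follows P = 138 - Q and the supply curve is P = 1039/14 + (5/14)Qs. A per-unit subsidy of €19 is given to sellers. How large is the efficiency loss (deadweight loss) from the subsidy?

Pre-subsidy: 138 - Q = 1039/14 + (5/14)Q gives Q* = 47 and P* = 91.
With the subsidy, sellers receive Ps = Pb + 19 for each unit, where Pb is the price buyers pay.
On the curves, Pb = 138 - Q and Ps = 1039/14 + (5/14)Q; the wedge Ps − Pb = 19 gives 1039/14 + (5/14)Q − (138 - Q) = 19, so Q' = 61.
Then Pb = 138 − 1·61 = 77 and Ps = 1039/14 + (5/14)·61 = 96.
The subsidy expands output by 61 − 47 = 14 past the efficient level; on those units the gap between marginal cost and willingness to pay runs from 0 up to 19.
DWL = ½ × 19 × 14 = 133.

Deadweight loss = €133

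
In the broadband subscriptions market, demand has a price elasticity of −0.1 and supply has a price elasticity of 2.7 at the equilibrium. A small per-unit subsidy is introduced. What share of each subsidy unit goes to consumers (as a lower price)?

Consumer share = 27/28

For a small subsidy around the equilibrium, the benefit split depends on the relative slopes, which at a point are proportional to the elasticities.
Buyer share = εs/(εs + |εd|) = 2.7/(2.7 + 0.1) = 27/28; seller share = |εd|/(εs + |εd|) = 1/28.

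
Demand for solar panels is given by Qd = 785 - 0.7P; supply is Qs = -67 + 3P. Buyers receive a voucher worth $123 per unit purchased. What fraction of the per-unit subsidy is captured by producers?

Pre-subsidy: 785 - 0.7P = -67 + 3P gives P* = 8520/37, Q* = 23081/37.
With the rebate, buyers effectively pay Pb = Ps − 123, where Ps is the price sellers receive.
Demand in terms of Ps becomes Qd = 785 − 0.7(Ps − 123) = 871.1 - 0.7Ps. Setting this equal to supply: 871.1 - 0.7Ps = -67 + 3Ps, so Ps = 9381/37.
Buyers pay Pb = 9381/37 − 123 = 4830/37; Q' = -67 + 3·(9381/37) = 25664/37.
Buyers' price falls by P* − Pb = 8520/37 − 4830/37 = 3690/37; sellers' price rises by Ps − P* = 9381/37 − 8520/37 = 861/37.
So producers capture (861/37)/123 = 7/37 of each unit of subsidy.

Producer share = 7/37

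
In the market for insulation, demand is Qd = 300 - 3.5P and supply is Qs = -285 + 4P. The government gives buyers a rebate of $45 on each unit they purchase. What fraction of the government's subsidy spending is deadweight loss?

Pre-subsidy: 300 - 3.5P = -285 + 4P gives P* = 78, Q* = 27.
With the rebate, buyers effectively pay Pb = Ps − 45, where Ps is the price sellers receive.
Demand in terms of Ps becomes Qd = 300 − 3.5(Ps − 45) = 457.5 - 3.5Ps. Setting this equal to supply: 457.5 - 3.5Ps = -285 + 4Ps, so Ps = 99.
Buyers pay Pb = 99 − 45 = 54; Q' = -285 + 4·99 = 111.
ΔCS = ½(27 + 111)(78 − 54) = 1656; ΔPS = ½(27 + 111)(99 − 78) = 1449.
Government spending = 45 × 111 = 4995.
DWL = ½ × 45 × (111 − 27) = 1890; fraction = 1890 / 4995 = 14/37.

DWL / government spending = 14/37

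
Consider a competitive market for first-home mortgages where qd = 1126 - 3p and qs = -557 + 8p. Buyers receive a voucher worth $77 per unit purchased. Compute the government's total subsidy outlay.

Pre-subsidy: 1126 - 3p = -557 + 8p gives p* = 153, q* = 667.
With the rebate, buyers effectively pay pb = ps − 77, where ps is the price sellers receive.
Demand in terms of ps becomes qd = 1126 − 3(ps − 77) = 1357 - 3ps. Setting this equal to supply: 1357 - 3ps = -557 + 8ps, so ps = 174.
Buyers pay pb = 174 − 77 = 97; q' = -557 + 8·174 = 835.
Government outlay = subsidy × quantity = 77 × 835 = 64295.

Government cost = $64295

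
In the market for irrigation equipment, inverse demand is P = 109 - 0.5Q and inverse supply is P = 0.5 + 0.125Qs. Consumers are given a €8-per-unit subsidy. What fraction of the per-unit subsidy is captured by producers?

Producer share = 0.2

Pre-subsidy: 109 - 0.5Q = 0.5 + 0.125Q gives Q* = 173.6 and P* = 22.2.
With the rebate, buyers effectively pay Pb = Ps − 8, where Ps is the price sellers receive.
On the curves, Pb = 109 - 0.5Q and Ps = 0.5 + 0.125Q; the wedge Ps − Pb = 8 gives 0.5 + 0.125Q − (109 - 0.5Q) = 8, so Q' = 186.4.
Then Pb = 109 − 0.5·186.4 = 15.8 and Ps = 0.5 + 0.125·186.4 = 23.8.
Buyers' price falls by P* − Pb = 22.2 − 15.8 = 6.4; sellers' price rises by Ps − P* = 23.8 − 22.2 = 1.6.
So producers capture 1.6/8 = 0.2 of each unit of subsidy.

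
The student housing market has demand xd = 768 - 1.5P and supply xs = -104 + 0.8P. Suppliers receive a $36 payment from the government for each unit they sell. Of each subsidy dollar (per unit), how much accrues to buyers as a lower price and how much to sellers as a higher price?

Buyers gain 288/23 per unit; sellers gain 540/23 per unit

Pre-subsidy: 768 - 1.5P = -104 + 0.8P gives P* = 8720/23, x* = 4584/23.
With the subsidy, sellers receive Ps = Pb + 36 for each unit, where Pb is the price buyers pay.
Supply in terms of Pb becomes xs = -104 + 0.8(Pb + 36) = -75.2 + 0.8Pb. Setting this equal to demand: 768 - 1.5Pb = -75.2 + 0.8Pb, so Pb = 8432/23.
Sellers receive Ps = 8432/23 + 36 = 9260/23; x' = 768 − 1.5·(8432/23) = 5016/23.
Buyers' price falls by P* − Pb = 8720/23 − 8432/23 = 288/23; sellers' price rises by Ps − P* = 9260/23 − 8720/23 = 540/23.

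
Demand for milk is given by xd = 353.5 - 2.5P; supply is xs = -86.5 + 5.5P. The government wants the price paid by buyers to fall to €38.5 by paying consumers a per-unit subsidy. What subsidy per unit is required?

Required subsidy s = €24 per unit

At a buyer price of 38.5, quantity demanded is 353.5 − 2.5·38.5 = 257.25.
Sellers supply 257.25 only when they receive Ps with -86.5 + 5.5·Ps = 257.25, i.e. Ps = 62.5.
s = Ps − Pb = 62.5 − 38.5 = 24.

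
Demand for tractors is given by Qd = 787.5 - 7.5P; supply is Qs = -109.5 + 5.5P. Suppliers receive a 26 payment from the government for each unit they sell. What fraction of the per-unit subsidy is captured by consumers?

Consumer share = 11/26

Pre-subsidy: 787.5 - 7.5P = -109.5 + 5.5P gives P* = 69, Q* = 270.
With the subsidy, sellers receive Ps = Pb + 26 for each unit, where Pb is the price buyers pay.
Supply in terms of Pb becomes Qs = -109.5 + 5.5(Pb + 26) = 33.5 + 5.5Pb. Setting this equal to demand: 787.5 - 7.5Pb = 33.5 + 5.5Pb, so Pb = 58.
Sellers receive Ps = 58 + 26 = 84; Q' = 787.5 − 7.5·58 = 352.5.
Buyers' price falls by P* − Pb = 69 − 58 = 11; sellers' price rises by Ps − P* = 84 − 69 = 15.
So consumers capture 11/26 = 11/26 of each unit of subsidy.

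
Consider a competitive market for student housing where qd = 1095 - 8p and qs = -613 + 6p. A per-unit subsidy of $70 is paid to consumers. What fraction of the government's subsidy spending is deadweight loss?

Pre-subsidy: 1095 - 8p = -613 + 6p gives p* = 122, q* = 119.
With the rebate, buyers effectively pay pb = ps − 70, where ps is the price sellers receive.
Demand in terms of ps becomes qd = 1095 − 8(ps − 70) = 1655 - 8ps. Setting this equal to supply: 1655 - 8ps = -613 + 6ps, so ps = 162.
Buyers pay pb = 162 − 70 = 92; q' = -613 + 6·162 = 359.
ΔCS = ½(119 + 359)(122 − 92) = 7170; ΔPS = ½(119 + 359)(162 − 122) = 9560.
Government spending = 70 × 359 = 25130.
DWL = ½ × 70 × (359 − 119) = 8400; fraction = 8400 / 25130 = 120/359.

DWL / government spending = 120/359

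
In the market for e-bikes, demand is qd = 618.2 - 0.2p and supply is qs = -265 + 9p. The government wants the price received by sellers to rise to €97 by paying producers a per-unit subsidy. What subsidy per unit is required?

At a seller price of 97, quantity supplied is -265 + 9·97 = 608.
Buyers absorb 608 only when they pay pb with 618.2 − 0.2·pb = 608, i.e. pb = 51.
s = ps − pb = 97 − 51 = 46.

Required subsidy s = €46 per unit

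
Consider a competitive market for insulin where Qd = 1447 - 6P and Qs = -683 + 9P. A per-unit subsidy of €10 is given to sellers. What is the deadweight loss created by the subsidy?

Pre-subsidy: 1447 - 6P = -683 + 9P gives P* = 142, Q* = 595.
With the subsidy, sellers receive Ps = Pb + 10 for each unit, where Pb is the price buyers pay.
Supply in terms of Pb becomes Qs = -683 + 9(Pb + 10) = -593 + 9Pb. Setting this equal to demand: 1447 - 6Pb = -593 + 9Pb, so Pb = 136.
Sellers receive Ps = 136 + 10 = 146; Q' = 1447 − 6·136 = 631.
The subsidy expands output by 631 − 595 = 36 past the efficient level; on those units the gap between marginal cost and willingness to pay runs from 0 up to 10.
DWL = ½ × 10 × 36 = 180.

Deadweight loss = €180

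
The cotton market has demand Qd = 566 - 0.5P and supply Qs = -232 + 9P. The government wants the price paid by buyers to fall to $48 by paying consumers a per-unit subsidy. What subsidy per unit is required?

At a buyer price of 48, quantity demanded is 566 − 0.5·48 = 542.
Sellers supply 542 only when they receive Ps with -232 + 9·Ps = 542, i.e. Ps = 86.
s = Ps − Pb = 86 − 48 = 38.

Required subsidy s = $38 per unit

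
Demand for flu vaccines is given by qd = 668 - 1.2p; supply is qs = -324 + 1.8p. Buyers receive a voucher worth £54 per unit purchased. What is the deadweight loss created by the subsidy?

Deadweight loss = £1049.76

Pre-subsidy: 668 - 1.2p = -324 + 1.8p gives p* = 992/3, q* = 271.2.
With the rebate, buyers effectively pay pb = ps − 54, where ps is the price sellers receive.
Demand in terms of ps becomes qd = 668 − 1.2(ps − 54) = 732.8 - 1.2ps. Setting this equal to supply: 732.8 - 1.2ps = -324 + 1.8ps, so ps = 5284/15.
Buyers pay pb = 5284/15 − 54 = 4474/15; q' = -324 + 1.8·(5284/15) = 310.08.
The subsidy expands output by 310.08 − 271.2 = 38.88 past the efficient level; on those units the gap between marginal cost and willingness to pay runs from 0 up to 54.
DWL = ½ × 54 × 38.88 = 1049.76.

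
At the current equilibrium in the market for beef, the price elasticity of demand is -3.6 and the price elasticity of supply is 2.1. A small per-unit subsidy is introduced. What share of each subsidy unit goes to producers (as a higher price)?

Producer share = 12/19

For a small subsidy around the equilibrium, the benefit split depends on the relative slopes, which at a point are proportional to the elasticities.
Buyer share = εs/(εs + |εd|) = 2.1/(2.1 + 3.6) = 7/19; seller share = |εd|/(εs + |εd|) = 12/19.
So producers capture 12/19 of the subsidy.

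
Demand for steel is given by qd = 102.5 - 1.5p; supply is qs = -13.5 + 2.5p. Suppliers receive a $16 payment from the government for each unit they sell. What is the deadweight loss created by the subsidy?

Deadweight loss = $120

Pre-subsidy: 102.5 - 1.5p = -13.5 + 2.5p gives p* = 29, q* = 59.
With the subsidy, sellers receive ps = pb + 16 for each unit, where pb is the price buyers pay.
Supply in terms of pb becomes qs = -13.5 + 2.5(pb + 16) = 26.5 + 2.5pb. Setting this equal to demand: 102.5 - 1.5pb = 26.5 + 2.5pb, so pb = 19.
Sellers receive ps = 19 + 16 = 35; q' = 102.5 − 1.5·19 = 74.
The subsidy expands output by 74 − 59 = 15 past the efficient level; on those units the gap between marginal cost and willingness to pay runs from 0 up to 16.
DWL = ½ × 16 × 15 = 120.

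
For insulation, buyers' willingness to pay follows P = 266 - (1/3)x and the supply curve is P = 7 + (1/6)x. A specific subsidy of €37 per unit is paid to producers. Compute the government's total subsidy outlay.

Pre-subsidy: 266 - (1/3)x = 7 + (1/6)x gives x* = 518 and P* = 280/3.
With the subsidy, sellers receive Ps = Pb + 37 for each unit, where Pb is the price buyers pay.
On the curves, Pb = 266 - (1/3)x and Ps = 7 + (1/6)x; the wedge Ps − Pb = 37 gives 7 + (1/6)x − (266 - (1/3)x) = 37, so x' = 592.
Then Pb = 266 − (1/3)·592 = 206/3 and Ps = 7 + (1/6)·592 = 317/3.
Government outlay = subsidy × quantity = 37 × 592 = 21904.

Government cost = €21904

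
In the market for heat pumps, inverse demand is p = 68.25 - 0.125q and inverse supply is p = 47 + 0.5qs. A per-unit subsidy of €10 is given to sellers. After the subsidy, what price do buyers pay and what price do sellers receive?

Pre-subsidy: 68.25 - 0.125q = 47 + 0.5q gives q* = 34 and p* = 64.
With the subsidy, sellers receive ps = pb + 10 for each unit, where pb is the price buyers pay.
On the curves, pb = 68.25 - 0.125q and ps = 47 + 0.5q; the wedge ps − pb = 10 gives 47 + 0.5q − (68.25 - 0.125q) = 10, so q' = 50.
Then pb = 68.25 − 0.125·50 = 62 and ps = 47 + 0.5·50 = 72.

Buyers pay €62; sellers receive €72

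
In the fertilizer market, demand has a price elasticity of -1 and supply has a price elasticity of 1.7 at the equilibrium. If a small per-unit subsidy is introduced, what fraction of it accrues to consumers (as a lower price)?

For a small subsidy around the equilibrium, the benefit split depends on the relative slopes, which at a point are proportional to the elasticities.
Buyer share = εs/(εs + |εd|) = 1.7/(1.7 + 1) = 17/27; seller share = |εd|/(εs + |εd|) = 10/27.

Consumer share = 17/27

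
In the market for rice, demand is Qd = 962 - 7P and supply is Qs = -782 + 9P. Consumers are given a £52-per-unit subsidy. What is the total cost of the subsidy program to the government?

Pre-subsidy: 962 - 7P = -782 + 9P gives P* = 109, Q* = 199.
With the rebate, buyers effectively pay Pb = Ps − 52, where Ps is the price sellers receive.
Demand in terms of Ps becomes Qd = 962 − 7(Ps − 52) = 1326 - 7Ps. Setting this equal to supply: 1326 - 7Ps = -782 + 9Ps, so Ps = 131.75.
Buyers pay Pb = 131.75 − 52 = 79.75; Q' = -782 + 9·131.75 = 403.75.
Government outlay = subsidy × quantity = 52 × 403.75 = 20995.

Government cost = £20995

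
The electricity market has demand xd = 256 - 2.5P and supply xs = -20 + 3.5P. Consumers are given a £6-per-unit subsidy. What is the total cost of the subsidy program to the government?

Pre-subsidy: 256 - 2.5P = -20 + 3.5P gives P* = 46, x* = 141.
With the rebate, buyers effectively pay Pb = Ps − 6, where Ps is the price sellers receive.
Demand in terms of Ps becomes xd = 256 − 2.5(Ps − 6) = 271 - 2.5Ps. Setting this equal to supply: 271 - 2.5Ps = -20 + 3.5Ps, so Ps = 48.5.
Buyers pay Pb = 48.5 − 6 = 42.5; x' = -20 + 3.5·48.5 = 149.75.
Government outlay = subsidy × quantity = 6 × 149.75 = 898.5.

Government cost = £898.5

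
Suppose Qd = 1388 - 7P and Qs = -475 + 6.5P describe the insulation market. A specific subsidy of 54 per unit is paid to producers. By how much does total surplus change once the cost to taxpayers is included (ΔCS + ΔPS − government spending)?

Net change in total surplus = -4914

Pre-subsidy: 1388 - 7P = -475 + 6.5P gives P* = 138, Q* = 422.
With the subsidy, sellers receive Ps = Pb + 54 for each unit, where Pb is the price buyers pay.
Supply in terms of Pb becomes Qs = -475 + 6.5(Pb + 54) = -124 + 6.5Pb. Setting this equal to demand: 1388 - 7Pb = -124 + 6.5Pb, so Pb = 112.
Sellers receive Ps = 112 + 54 = 166; Q' = 1388 − 7·112 = 604.
ΔCS = ½(422 + 604)(138 − 112) = 13338; ΔPS = ½(422 + 604)(166 − 138) = 14364.
Government spending = 54 × 604 = 32616.
Net change = 13338 + 14364 − 32616 = -4914. The loss equals the DWL triangle ½·54·182.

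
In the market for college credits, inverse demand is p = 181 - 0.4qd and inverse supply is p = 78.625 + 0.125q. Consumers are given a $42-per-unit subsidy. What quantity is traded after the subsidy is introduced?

Pre-subsidy: 181 - 0.4q = 78.625 + 0.125q gives q* = 195 and p* = 103.
With the rebate, buyers effectively pay pb = ps − 42, where ps is the price sellers receive.
On the curves, pb = 181 - 0.4q and ps = 78.625 + 0.125q; the wedge ps − pb = 42 gives 78.625 + 0.125q − (181 - 0.4q) = 42, so q' = 275.
Then pb = 181 − 0.4·275 = 71 and ps = 78.625 + 0.125·275 = 113.

q' = 275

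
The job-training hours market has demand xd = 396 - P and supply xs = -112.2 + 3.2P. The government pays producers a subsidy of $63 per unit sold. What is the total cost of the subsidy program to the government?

Government cost = $20349

Pre-subsidy: 396 - P = -112.2 + 3.2P gives P* = 121, x* = 275.
With the subsidy, sellers receive Ps = Pb + 63 for each unit, where Pb is the price buyers pay.
Supply in terms of Pb becomes xs = -112.2 + 3.2(Pb + 63) = 89.4 + 3.2Pb. Setting this equal to demand: 396 - Pb = 89.4 + 3.2Pb, so Pb = 73.
Sellers receive Ps = 73 + 63 = 136; x' = 396 − 1·73 = 323.
Government outlay = subsidy × quantity = 63 × 323 = 20349.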